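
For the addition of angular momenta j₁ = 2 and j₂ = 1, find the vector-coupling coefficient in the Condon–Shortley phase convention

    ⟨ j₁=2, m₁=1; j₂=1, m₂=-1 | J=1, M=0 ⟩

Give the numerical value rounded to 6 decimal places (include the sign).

+√(3/10) = +0.547723

j₁+j₂−J=2  J+j₁−j₂=2  J−j₁+j₂=0  j₁+j₂+J+1=5
(j₁±m₁, j₂±m₂, J±M) = (3,1,0,2,1,1)
P² = 6/5
sum k=0..0:
  [0] +1/2 = 1/2
S = 1/2
C² = P²·S² = 3/10 ; C = +0.547723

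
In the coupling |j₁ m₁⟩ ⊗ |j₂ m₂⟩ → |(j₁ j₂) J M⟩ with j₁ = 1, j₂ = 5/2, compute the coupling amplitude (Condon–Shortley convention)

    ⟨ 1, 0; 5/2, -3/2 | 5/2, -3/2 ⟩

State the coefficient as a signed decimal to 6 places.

triangle: 1!*1!*4!/7! = 24/5040
(j±m)!: 1!*1!*1!*4!*1!*4! = 576
prefactor² = (2J+1)*Δ*N² = 576/35
  k=0: +1/(0!*1!*1!*1!*0!*3!) = 1/6
  k=1: −1/(1!*0!*0!*0!*1!*4!) = -1/24
Σ = 1/8  ⇒  CG² = 576/35*1/8² = 9/35
CG = +√(9/35) = +0.507093

+√(9/35) ≈ +0.507093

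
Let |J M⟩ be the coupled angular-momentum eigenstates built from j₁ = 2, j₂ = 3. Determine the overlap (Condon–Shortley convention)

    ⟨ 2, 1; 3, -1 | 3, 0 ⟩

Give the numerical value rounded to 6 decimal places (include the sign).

+0.182574  (= +√(1/30))

√[7·2!2!4!/9! · 3!1!2!4!3!3!] = √(96/5)
  +(−1)^0/∏(0,2,1,2,1,2)! = 1/8  (running 1/8)
  +(−1)^1/∏(1,1,0,1,2,3)! = -1/12  (running 1/24)
⟨..|..⟩ = √(96/5)·(1/24) = +0.182574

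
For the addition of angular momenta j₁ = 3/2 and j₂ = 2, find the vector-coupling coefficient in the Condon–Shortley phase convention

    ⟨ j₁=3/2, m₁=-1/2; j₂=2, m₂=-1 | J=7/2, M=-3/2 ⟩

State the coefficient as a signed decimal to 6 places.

+√(4/7) = +0.755929

j₁+j₂−J=0  J+j₁−j₂=3  J−j₁+j₂=4  j₁+j₂+J+1=8
(j₁±m₁, j₂±m₂, J±M) = (1,2,1,3,2,5)
P² = 576/7
sum k=0..0:
  [0] +1/12 = 1/12
S = 1/12
C² = P²·S² = 4/7 ; C = +0.755929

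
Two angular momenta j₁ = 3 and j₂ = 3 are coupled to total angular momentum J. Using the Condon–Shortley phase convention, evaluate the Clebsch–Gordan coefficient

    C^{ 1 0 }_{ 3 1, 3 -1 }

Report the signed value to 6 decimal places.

√[3·5!1!1!/8! · 4!2!2!4!1!1!] = √(144/7)
  +(−1)^1/∏(1,4,1,1,0,0)! = -1/24  (running -1/24)
  +(−1)^2/∏(2,3,0,0,1,1)! = 1/12  (running 1/24)
⟨..|..⟩ = √(144/7)·(1/24) = +0.188982

+0.188982  (= +√(1/28))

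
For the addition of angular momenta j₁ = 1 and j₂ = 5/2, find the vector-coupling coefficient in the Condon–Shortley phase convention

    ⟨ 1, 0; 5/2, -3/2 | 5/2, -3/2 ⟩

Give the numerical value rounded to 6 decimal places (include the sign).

+0.507093

√[6·1!1!4!/7! · 1!1!1!4!1!4!] = √(576/35)
  +(−1)^0/∏(0,1,1,1,0,3)! = 1/6  (running 1/6)
  +(−1)^1/∏(1,0,0,0,1,4)! = -1/24  (running 1/8)
⟨..|..⟩ = √(576/35)·(1/8) = +0.507093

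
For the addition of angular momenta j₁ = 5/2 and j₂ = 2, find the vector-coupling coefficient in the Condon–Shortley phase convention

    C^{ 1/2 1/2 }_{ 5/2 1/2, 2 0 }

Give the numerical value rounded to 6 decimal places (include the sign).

+√(1/5) = +0.447214

triangle: 4!*1!*0!/6! = 24/720
(j±m)!: 3!*2!*2!*2!*1!*0! = 48
prefactor² = (2J+1)*Δ*N² = 16/5
  k=2: +1/(2!*2!*0!*0!*1!*0!) = 1/4
Σ = 1/4  ⇒  CG² = 16/5*1/4² = 1/5
CG = +√(1/5) = +0.447214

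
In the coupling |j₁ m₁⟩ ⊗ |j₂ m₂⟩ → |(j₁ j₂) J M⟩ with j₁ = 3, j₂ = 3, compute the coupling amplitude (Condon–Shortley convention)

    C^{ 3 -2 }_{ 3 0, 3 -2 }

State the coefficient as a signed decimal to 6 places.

-0.408248  (= −√(1/6))

triangle: 3!·3!·3!/10! = 216/3628800
(j±m)!: 3!·3!·1!·5!·1!·5! = 518400
prefactor² = (2J+1)·Δ·N² = 216
  k=0: +1/(0!·3!·3!·1!·0!·2!) = 1/72
  k=1: −1/(1!·2!·2!·0!·1!·3!) = -1/24
Σ = -1/36  ⇒  CG² = 216·(-1/36)² = 1/6
CG = −√(1/6) = -0.408248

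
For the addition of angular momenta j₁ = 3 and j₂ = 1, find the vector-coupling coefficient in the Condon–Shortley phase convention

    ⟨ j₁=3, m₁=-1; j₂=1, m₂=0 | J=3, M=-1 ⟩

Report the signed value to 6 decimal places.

triangle: 1!*5!*1!/8! = 120/40320
(j±m)!: 2!*4!*1!*1!*2!*4! = 2304
prefactor² = (2J+1)*Δ*N² = 48
  k=0: +1/(0!*1!*4!*1!*1!*0!) = 1/24
  k=1: −1/(1!*0!*3!*0!*2!*1!) = -1/12
Σ = -1/24  ⇒  CG² = 48*(-1/24)² = 1/12
CG = −√(1/12) = -0.288675

−√(1/12) ≈ -0.288675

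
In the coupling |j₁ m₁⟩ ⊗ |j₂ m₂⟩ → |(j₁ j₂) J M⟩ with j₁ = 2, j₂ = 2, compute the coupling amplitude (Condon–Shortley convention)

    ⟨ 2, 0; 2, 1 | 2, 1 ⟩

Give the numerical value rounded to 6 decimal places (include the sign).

j₁+j₂−J=2  J+j₁−j₂=2  J−j₁+j₂=2  j₁+j₂+J+1=7
(j₁±m₁, j₂±m₂, J±M) = (2,2,3,1,3,1)
P² = 8/7
sum k=1..2:
  [1] −1/2 = -1/2
  [2] +1/4 = 1/4
S = -1/4
C² = P²·S² = 1/14 ; C = -0.267261

-0.267261  (= −√(1/14))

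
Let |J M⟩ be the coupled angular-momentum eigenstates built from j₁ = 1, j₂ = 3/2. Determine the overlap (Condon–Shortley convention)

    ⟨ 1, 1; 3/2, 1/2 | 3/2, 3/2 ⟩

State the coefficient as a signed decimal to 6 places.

+0.632456  (= +√(2/5))

j₁+j₂−J=1  J+j₁−j₂=1  J−j₁+j₂=2  j₁+j₂+J+1=5
(j₁±m₁, j₂±m₂, J±M) = (2,0,2,1,3,0)
P² = 8/5
sum k=0..0:
  [0] +1/2 = 1/2
S = 1/2
C² = P²·S² = 2/5 ; C = +0.632456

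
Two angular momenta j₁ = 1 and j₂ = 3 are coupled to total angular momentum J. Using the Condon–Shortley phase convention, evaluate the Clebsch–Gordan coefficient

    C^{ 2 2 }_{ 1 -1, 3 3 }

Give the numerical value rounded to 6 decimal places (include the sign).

+√(5/7) ≈ +0.845154

j₁+j₂−J=2  J+j₁−j₂=0  J−j₁+j₂=4  j₁+j₂+J+1=7
(j₁±m₁, j₂±m₂, J±M) = (0,2,6,0,4,0)
P² = 11520/7
sum k=2..2:
  [2] +1/48 = 1/48
S = 1/48
C² = P²·S² = 5/7 ; C = +0.845154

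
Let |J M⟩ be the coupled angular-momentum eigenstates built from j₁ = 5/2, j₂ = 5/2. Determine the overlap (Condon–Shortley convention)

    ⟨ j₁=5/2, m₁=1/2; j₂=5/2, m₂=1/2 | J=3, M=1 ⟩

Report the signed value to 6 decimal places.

−√(4/15) = -0.516398

triangle: 2!·3!·3!/9! = 72/362880
(j±m)!: 3!·2!·3!·2!·4!·2! = 6912
prefactor² = (2J+1)·Δ·N² = 48/5
  k=0: +1/(0!·2!·2!·3!·1!·0!) = 1/24
  k=1: −1/(1!·1!·1!·2!·2!·1!) = -1/4
  k=2: +1/(2!·0!·0!·1!·3!·2!) = 1/24
Σ = -1/6  ⇒  CG² = 48/5·(-1/6)² = 4/15
CG = −√(4/15) = -0.516398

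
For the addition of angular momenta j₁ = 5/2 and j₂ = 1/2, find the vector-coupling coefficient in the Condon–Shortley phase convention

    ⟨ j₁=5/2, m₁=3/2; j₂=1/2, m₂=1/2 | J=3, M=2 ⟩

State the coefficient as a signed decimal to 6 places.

√[7·0!5!1!/7! · 4!1!1!0!5!1!] = √(480)
  +(−1)^0/∏(0,0,1,1,4,0)! = 1/24  (running 1/24)
⟨..|..⟩ = √(480)·(1/24) = +0.912871

+√(5/6) = +0.912871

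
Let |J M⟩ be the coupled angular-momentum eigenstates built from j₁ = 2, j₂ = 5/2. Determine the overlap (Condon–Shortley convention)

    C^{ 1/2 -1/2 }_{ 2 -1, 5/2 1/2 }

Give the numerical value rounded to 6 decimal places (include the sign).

-0.365148

√[2·4!0!1!/6! · 1!3!3!2!0!1!] = √(24/5)
  +(−1)^3/∏(3,1,0,0,0,1)! = -1/6  (running -1/6)
⟨..|..⟩ = √(24/5)·(-1/6) = -0.365148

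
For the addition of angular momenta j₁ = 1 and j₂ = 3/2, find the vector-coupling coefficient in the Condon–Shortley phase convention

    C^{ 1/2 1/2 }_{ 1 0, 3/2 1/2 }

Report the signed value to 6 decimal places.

triangle: 2!*0!*1!/4! = 2/24
(j±m)!: 1!*1!*2!*1!*1!*0! = 2
prefactor² = (2J+1)*Δ*N² = 1/3
  k=1: −1/(1!*1!*0!*1!*0!*0!) = -1
Σ = -1  ⇒  CG² = 1/3*(-1)² = 1/3
CG = −√(1/3) = -0.577350

-0.577350  (= −√(1/3))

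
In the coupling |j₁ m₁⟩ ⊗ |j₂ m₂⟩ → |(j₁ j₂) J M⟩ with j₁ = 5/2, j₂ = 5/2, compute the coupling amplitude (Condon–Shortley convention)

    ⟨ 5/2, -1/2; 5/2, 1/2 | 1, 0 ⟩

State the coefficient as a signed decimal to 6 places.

√[3·4!1!1!/7! · 2!3!3!2!1!1!] = √(72/35)
  +(−1)^2/∏(2,2,1,1,0,0)! = 1/4  (running 1/4)
  +(−1)^3/∏(3,1,0,0,1,1)! = -1/6  (running 1/12)
⟨..|..⟩ = √(72/35)·(1/12) = +0.119523

+√(1/70) = +0.119523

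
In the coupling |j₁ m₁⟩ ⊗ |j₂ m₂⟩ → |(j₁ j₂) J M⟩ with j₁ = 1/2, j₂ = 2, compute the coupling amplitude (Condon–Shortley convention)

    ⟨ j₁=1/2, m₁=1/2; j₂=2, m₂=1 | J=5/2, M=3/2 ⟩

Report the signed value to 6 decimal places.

+√(4/5) ≈ +0.894427

j₁+j₂−J=0  J+j₁−j₂=1  J−j₁+j₂=4  j₁+j₂+J+1=6
(j₁±m₁, j₂±m₂, J±M) = (1,0,3,1,4,1)
P² = 144/5
sum k=0..0:
  [0] +1/6 = 1/6
S = 1/6
C² = P²·S² = 4/5 ; C = +0.894427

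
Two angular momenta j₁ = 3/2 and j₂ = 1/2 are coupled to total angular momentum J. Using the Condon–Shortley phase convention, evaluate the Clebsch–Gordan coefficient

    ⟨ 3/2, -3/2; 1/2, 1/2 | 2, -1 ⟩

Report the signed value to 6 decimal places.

j₁+j₂−J=0  J+j₁−j₂=3  J−j₁+j₂=1  j₁+j₂+J+1=5
(j₁±m₁, j₂±m₂, J±M) = (0,3,1,0,1,3)
P² = 9
sum k=0..0:
  [0] +1/6 = 1/6
S = 1/6
C² = P²·S² = 1/4 ; C = +0.500000

+0.500000  (= +√(1/4))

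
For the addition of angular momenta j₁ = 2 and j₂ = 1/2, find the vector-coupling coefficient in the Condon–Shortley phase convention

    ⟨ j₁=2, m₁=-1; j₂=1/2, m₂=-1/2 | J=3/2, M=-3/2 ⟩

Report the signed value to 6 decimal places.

j₁+j₂−J=1  J+j₁−j₂=3  J−j₁+j₂=0  j₁+j₂+J+1=5
(j₁±m₁, j₂±m₂, J±M) = (1,3,0,1,0,3)
P² = 36/5
sum k=0..0:
  [0] +1/6 = 1/6
S = 1/6
C² = P²·S² = 1/5 ; C = +0.447214

+0.447214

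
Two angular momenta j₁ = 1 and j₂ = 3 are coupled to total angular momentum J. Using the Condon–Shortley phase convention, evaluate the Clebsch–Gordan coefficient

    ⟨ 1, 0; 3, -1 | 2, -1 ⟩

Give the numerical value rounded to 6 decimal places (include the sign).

-0.617213

triangle: 2!·0!·4!/7! = 48/5040
(j±m)!: 1!·1!·2!·4!·1!·3! = 288
prefactor² = (2J+1)·Δ·N² = 96/7
  k=1: −1/(1!·1!·0!·1!·0!·3!) = -1/6
Σ = -1/6  ⇒  CG² = 96/7·(-1/6)² = 8/21
CG = −√(8/21) = -0.617213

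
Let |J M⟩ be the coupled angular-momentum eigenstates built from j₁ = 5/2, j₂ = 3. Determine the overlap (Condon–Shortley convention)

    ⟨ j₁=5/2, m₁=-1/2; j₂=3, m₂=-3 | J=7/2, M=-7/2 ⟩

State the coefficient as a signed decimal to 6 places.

+√(1/3) = +0.577350

triangle: 2!×3!×4!/10! = 288/3628800
(j±m)!: 2!×3!×0!×6!×0!×7! = 43545600
prefactor² = (2J+1)×Δ×N² = 27648
  k=0: +1/(0!×2!×3!×0!×0!×4!) = 1/288
Σ = 1/288  ⇒  CG² = 27648×1/288² = 1/3
CG = +√(1/3) = +0.577350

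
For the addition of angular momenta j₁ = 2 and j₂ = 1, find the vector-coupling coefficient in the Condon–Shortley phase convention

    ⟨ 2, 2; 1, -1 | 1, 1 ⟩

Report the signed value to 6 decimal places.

+0.774597  (= +√(3/5))

√[3·2!2!0!/5! · 4!0!0!2!2!0!] = √(48/5)
  +(−1)^0/∏(0,2,0,0,2,0)! = 1/4  (running 1/4)
⟨..|..⟩ = √(48/5)·(1/4) = +0.774597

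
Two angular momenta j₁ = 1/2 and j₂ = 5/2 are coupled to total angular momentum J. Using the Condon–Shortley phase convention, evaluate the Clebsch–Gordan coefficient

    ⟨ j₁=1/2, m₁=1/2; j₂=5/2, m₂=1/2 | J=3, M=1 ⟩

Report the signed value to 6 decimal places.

j₁+j₂−J=0  J+j₁−j₂=1  J−j₁+j₂=5  j₁+j₂+J+1=7
(j₁±m₁, j₂±m₂, J±M) = (1,0,3,2,4,2)
P² = 96
sum k=0..0:
  [0] +1/12 = 1/12
S = 1/12
C² = P²·S² = 2/3 ; C = +0.816497

+√(2/3) ≈ +0.816497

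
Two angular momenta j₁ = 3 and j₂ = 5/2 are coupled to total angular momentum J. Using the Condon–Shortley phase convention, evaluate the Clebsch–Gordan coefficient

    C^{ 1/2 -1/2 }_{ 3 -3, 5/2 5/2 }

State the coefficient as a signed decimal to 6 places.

-0.534522

triangle: 5!×1!×0!/7! = 120/5040
(j±m)!: 0!×6!×5!×0!×0!×1! = 86400
prefactor² = (2J+1)×Δ×N² = 28800/7
  k=5: −1/(5!×0!×1!×0!×0!×0!) = -1/120
Σ = -1/120  ⇒  CG² = 28800/7×(-1/120)² = 2/7
CG = −√(2/7) = -0.534522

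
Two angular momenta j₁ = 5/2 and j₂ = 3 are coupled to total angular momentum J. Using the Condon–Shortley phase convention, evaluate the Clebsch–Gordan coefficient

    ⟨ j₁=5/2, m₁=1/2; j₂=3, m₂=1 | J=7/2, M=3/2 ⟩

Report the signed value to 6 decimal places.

−√(5/21) = -0.487950

triangle: 2!*3!*4!/10! = 288/3628800
(j±m)!: 3!*2!*4!*2!*5!*2! = 138240
prefactor² = (2J+1)*Δ*N² = 3072/35
  k=0: +1/(0!*2!*2!*4!*1!*0!) = 1/96
  k=1: −1/(1!*1!*1!*3!*2!*1!) = -1/12
  k=2: +1/(2!*0!*0!*2!*3!*2!) = 1/48
Σ = -5/96  ⇒  CG² = 3072/35*(-5/96)² = 5/21
CG = −√(5/21) = -0.487950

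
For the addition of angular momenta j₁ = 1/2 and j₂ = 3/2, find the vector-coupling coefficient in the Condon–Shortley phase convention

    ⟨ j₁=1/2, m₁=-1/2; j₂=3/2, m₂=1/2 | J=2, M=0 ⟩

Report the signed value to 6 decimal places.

√[5·0!1!3!/5! · 0!1!2!1!2!2!] = √(2)
  +(−1)^0/∏(0,0,1,2,0,1)! = 1/2  (running 1/2)
⟨..|..⟩ = √(2)·(1/2) = +0.707107

+√(1/2) ≈ +0.707107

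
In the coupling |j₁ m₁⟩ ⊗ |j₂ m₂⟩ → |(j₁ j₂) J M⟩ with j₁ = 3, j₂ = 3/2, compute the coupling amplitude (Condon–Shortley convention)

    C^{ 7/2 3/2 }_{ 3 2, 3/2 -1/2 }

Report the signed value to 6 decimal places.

j₁+j₂−J=1  J+j₁−j₂=5  J−j₁+j₂=2  j₁+j₂+J+1=9
(j₁±m₁, j₂±m₂, J±M) = (5,1,1,2,5,2)
P² = 6400/21
sum k=0..1:
  [0] +1/24 = 1/24
  [1] −1/240 = -1/240
S = 3/80
C² = P²·S² = 3/7 ; C = +0.654654

+√(3/7) = +0.654654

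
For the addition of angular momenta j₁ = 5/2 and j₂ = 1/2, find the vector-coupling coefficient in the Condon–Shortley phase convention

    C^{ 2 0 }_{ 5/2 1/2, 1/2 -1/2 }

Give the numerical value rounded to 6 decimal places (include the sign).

+0.707107

j₁+j₂−J=1  J+j₁−j₂=4  J−j₁+j₂=0  j₁+j₂+J+1=6
(j₁±m₁, j₂±m₂, J±M) = (3,2,0,1,2,2)
P² = 8
sum k=0..0:
  [0] +1/4 = 1/4
S = 1/4
C² = P²·S² = 1/2 ; C = +0.707107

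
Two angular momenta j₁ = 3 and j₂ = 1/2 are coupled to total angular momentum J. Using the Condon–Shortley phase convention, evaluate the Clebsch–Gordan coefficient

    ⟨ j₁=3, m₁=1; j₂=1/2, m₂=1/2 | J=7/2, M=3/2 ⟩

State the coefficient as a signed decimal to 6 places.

+0.845154

√[8·0!6!1!/8! · 4!2!1!0!5!2!] = √(11520/7)
  +(−1)^0/∏(0,0,2,1,4,0)! = 1/48  (running 1/48)
⟨..|..⟩ = √(11520/7)·(1/48) = +0.845154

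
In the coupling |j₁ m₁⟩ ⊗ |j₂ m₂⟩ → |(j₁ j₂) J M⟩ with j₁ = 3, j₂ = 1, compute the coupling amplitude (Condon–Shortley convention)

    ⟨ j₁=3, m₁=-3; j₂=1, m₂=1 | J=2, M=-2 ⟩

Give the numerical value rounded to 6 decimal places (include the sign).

j₁+j₂−J=2  J+j₁−j₂=4  J−j₁+j₂=0  j₁+j₂+J+1=7
(j₁±m₁, j₂±m₂, J±M) = (0,6,2,0,0,4)
P² = 11520/7
sum k=2..2:
  [2] +1/48 = 1/48
S = 1/48
C² = P²·S² = 5/7 ; C = +0.845154

+√(5/7) = +0.845154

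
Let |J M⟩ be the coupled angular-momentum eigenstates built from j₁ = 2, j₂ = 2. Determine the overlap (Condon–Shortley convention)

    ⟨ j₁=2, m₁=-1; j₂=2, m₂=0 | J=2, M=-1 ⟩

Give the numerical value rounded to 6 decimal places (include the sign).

-0.267261

√[5·2!2!2!/7! · 1!3!2!2!1!3!] = √(8/7)
  +(−1)^1/∏(1,1,2,1,0,1)! = -1/2  (running -1/2)
  +(−1)^2/∏(2,0,1,0,1,2)! = 1/4  (running -1/4)
⟨..|..⟩ = √(8/7)·(-1/4) = -0.267261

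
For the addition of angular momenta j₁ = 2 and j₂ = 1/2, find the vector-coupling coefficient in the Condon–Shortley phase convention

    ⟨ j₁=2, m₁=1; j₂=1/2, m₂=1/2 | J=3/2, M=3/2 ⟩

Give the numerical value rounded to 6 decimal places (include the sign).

−√(1/5) ≈ -0.447214

√[4·1!3!0!/5! · 3!1!1!0!3!0!] = √(36/5)
  +(−1)^1/∏(1,0,0,0,3,0)! = -1/6  (running -1/6)
⟨..|..⟩ = √(36/5)·(-1/6) = -0.447214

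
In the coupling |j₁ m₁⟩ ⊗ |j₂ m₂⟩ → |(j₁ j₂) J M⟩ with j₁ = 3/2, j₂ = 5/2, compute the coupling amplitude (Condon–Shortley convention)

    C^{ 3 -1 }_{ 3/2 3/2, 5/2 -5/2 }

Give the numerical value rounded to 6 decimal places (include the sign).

+0.353553

triangle: 1!·2!·4!/8! = 48/40320
(j±m)!: 3!·0!·0!·5!·2!·4! = 34560
prefactor² = (2J+1)·Δ·N² = 288
  k=0: +1/(0!·1!·0!·0!·2!·4!) = 1/48
Σ = 1/48  ⇒  CG² = 288·1/48² = 1/8
CG = +√(1/8) = +0.353553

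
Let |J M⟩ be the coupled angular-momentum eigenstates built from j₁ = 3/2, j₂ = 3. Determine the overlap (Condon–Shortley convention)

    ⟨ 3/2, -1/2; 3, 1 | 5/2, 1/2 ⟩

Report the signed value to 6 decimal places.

-0.119523  (= −√(1/70))

triangle: 2!·1!·4!/8! = 48/40320
(j±m)!: 1!·2!·4!·2!·3!·2! = 1152
prefactor² = (2J+1)·Δ·N² = 288/35
  k=1: −1/(1!·1!·1!·3!·0!·1!) = -1/6
  k=2: +1/(2!·0!·0!·2!·1!·2!) = 1/8
Σ = -1/24  ⇒  CG² = 288/35·(-1/24)² = 1/70
CG = −√(1/70) = -0.119523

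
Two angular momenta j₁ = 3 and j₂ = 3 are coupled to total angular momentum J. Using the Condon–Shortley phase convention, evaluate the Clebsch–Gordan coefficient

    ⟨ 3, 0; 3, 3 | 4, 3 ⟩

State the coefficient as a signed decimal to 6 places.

triangle: 2!×4!×4!/11! = 1152/39916800
(j±m)!: 3!×3!×6!×0!×7!×1! = 130636800
prefactor² = (2J+1)×Δ×N² = 373248/11
  k=2: +1/(2!×0!×1!×4!×3!×0!) = 1/288
Σ = 1/288  ⇒  CG² = 373248/11×1/288² = 9/22
CG = +√(9/22) = +0.639602

+0.639602  (= +√(9/22))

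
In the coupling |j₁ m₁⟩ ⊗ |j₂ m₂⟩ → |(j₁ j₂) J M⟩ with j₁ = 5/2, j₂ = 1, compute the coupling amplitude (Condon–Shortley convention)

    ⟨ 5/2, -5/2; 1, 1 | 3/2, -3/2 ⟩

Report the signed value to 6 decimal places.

+√(2/3) ≈ +0.816497

√[4·2!3!0!/6! · 0!5!2!0!0!3!] = √(96)
  +(−1)^2/∏(2,0,3,0,0,0)! = 1/12  (running 1/12)
⟨..|..⟩ = √(96)·(1/12) = +0.816497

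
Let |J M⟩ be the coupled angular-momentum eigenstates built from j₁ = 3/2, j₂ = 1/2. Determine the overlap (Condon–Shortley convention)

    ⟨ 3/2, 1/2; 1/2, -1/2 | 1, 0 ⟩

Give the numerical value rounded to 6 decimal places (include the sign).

+√(1/2) = +0.707107

j₁+j₂−J=1  J+j₁−j₂=2  J−j₁+j₂=0  j₁+j₂+J+1=4
(j₁±m₁, j₂±m₂, J±M) = (2,1,0,1,1,1)
P² = 1/2
sum k=0..0:
  [0] +1/1 = 1
S = 1
C² = P²·S² = 1/2 ; C = +0.707107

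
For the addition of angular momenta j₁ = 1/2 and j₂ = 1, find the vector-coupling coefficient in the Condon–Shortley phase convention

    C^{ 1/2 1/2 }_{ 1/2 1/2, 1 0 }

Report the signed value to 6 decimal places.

√[2·1!0!1!/3! · 1!0!1!1!1!0!] = √(1/3)
  +(−1)^0/∏(0,1,0,1,0,0)! = 1  (running 1)
⟨..|..⟩ = √(1/3)·(1) = +0.577350

+0.577350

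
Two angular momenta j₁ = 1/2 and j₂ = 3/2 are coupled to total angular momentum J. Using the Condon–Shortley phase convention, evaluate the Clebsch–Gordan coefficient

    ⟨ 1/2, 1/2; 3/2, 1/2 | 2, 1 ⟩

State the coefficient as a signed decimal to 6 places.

+√(3/4) ≈ +0.866025

j₁+j₂−J=0  J+j₁−j₂=1  J−j₁+j₂=3  j₁+j₂+J+1=5
(j₁±m₁, j₂±m₂, J±M) = (1,0,2,1,3,1)
P² = 3
sum k=0..0:
  [0] +1/2 = 1/2
S = 1/2
C² = P²·S² = 3/4 ; C = +0.866025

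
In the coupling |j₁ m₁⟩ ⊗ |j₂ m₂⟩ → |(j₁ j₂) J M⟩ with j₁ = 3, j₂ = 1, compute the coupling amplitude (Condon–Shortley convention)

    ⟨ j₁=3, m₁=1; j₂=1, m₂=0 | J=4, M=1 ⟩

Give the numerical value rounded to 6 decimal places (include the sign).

triangle: 0!×6!×2!/9! = 1440/362880
(j±m)!: 4!×2!×1!×1!×5!×3! = 34560
prefactor² = (2J+1)×Δ×N² = 8640/7
  k=0: +1/(0!×0!×2!×1!×4!×1!) = 1/48
Σ = 1/48  ⇒  CG² = 8640/7×1/48² = 15/28
CG = +√(15/28) = +0.731925

+0.731925  (= +√(15/28))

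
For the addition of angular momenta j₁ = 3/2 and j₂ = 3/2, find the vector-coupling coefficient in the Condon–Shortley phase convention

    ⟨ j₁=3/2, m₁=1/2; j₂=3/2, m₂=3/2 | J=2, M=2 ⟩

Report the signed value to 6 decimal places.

√[5·1!2!2!/6! · 2!1!3!0!4!0!] = √(8)
  +(−1)^1/∏(1,0,0,2,2,0)! = -1/4  (running -1/4)
⟨..|..⟩ = √(8)·(-1/4) = -0.707107

-0.707107  (= −√(1/2))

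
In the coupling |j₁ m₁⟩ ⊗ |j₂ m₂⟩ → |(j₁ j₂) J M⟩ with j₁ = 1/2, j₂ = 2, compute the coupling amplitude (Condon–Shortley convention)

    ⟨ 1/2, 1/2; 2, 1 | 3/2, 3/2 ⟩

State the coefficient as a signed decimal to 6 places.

+0.447214

triangle: 1!·0!·3!/5! = 6/120
(j±m)!: 1!·0!·3!·1!·3!·0! = 36
prefactor² = (2J+1)·Δ·N² = 36/5
  k=0: +1/(0!·1!·0!·3!·0!·0!) = 1/6
Σ = 1/6  ⇒  CG² = 36/5·1/6² = 1/5
CG = +√(1/5) = +0.447214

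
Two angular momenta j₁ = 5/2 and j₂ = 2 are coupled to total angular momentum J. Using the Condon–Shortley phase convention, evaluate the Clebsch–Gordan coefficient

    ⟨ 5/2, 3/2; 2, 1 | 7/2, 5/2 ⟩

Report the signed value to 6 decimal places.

j₁+j₂−J=1  J+j₁−j₂=4  J−j₁+j₂=3  j₁+j₂+J+1=9
(j₁±m₁, j₂±m₂, J±M) = (4,1,3,1,6,1)
P² = 2304/7
sum k=0..1:
  [0] +1/36 = 1/36
  [1] −1/48 = -1/48
S = 1/144
C² = P²·S² = 1/63 ; C = +0.125988

+√(1/63) = +0.125988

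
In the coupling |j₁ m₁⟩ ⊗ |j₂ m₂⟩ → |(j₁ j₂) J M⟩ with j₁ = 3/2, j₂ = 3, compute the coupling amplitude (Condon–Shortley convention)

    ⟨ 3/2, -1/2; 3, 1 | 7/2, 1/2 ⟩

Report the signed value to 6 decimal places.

−√(2/7) = -0.534522

triangle: 1!*2!*5!/9! = 240/362880
(j±m)!: 1!*2!*4!*2!*4!*3! = 13824
prefactor² = (2J+1)*Δ*N² = 512/7
  k=0: +1/(0!*1!*2!*4!*0!*1!) = 1/48
  k=1: −1/(1!*0!*1!*3!*1!*2!) = -1/12
Σ = -1/16  ⇒  CG² = 512/7*(-1/16)² = 2/7
CG = −√(2/7) = -0.534522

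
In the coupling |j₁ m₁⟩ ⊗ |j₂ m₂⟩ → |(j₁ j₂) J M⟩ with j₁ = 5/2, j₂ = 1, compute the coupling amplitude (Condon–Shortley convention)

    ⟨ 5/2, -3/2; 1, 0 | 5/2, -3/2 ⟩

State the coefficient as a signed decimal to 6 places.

-0.507093

√[6·1!4!1!/7! · 1!4!1!1!1!4!] = √(576/35)
  +(−1)^0/∏(0,1,4,1,0,0)! = 1/24  (running 1/24)
  +(−1)^1/∏(1,0,3,0,1,1)! = -1/6  (running -1/8)
⟨..|..⟩ = √(576/35)·(-1/8) = -0.507093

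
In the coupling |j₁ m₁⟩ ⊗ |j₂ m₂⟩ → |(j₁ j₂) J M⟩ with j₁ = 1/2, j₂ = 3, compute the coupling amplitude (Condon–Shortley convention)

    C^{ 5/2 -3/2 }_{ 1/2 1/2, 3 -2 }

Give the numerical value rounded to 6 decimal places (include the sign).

+0.845154  (= +√(5/7))

j₁+j₂−J=1  J+j₁−j₂=0  J−j₁+j₂=5  j₁+j₂+J+1=7
(j₁±m₁, j₂±m₂, J±M) = (1,0,1,5,1,4)
P² = 2880/7
sum k=0..0:
  [0] +1/24 = 1/24
S = 1/24
C² = P²·S² = 5/7 ; C = +0.845154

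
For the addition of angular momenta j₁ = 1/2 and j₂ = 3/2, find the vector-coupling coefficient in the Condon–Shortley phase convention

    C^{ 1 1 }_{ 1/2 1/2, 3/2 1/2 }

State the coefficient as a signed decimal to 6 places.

+0.500000  (= +√(1/4))

√[3·1!0!2!/4! · 1!0!2!1!2!0!] = √(1)
  +(−1)^0/∏(0,1,0,2,0,0)! = 1/2  (running 1/2)
⟨..|..⟩ = √(1)·(1/2) = +0.500000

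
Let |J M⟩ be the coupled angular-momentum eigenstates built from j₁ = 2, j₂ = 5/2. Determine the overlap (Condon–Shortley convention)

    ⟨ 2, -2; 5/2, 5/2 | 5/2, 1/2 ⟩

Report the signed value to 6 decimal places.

+0.462910

√[6·2!2!3!/8! · 0!4!5!0!3!2!] = √(864/7)
  +(−1)^2/∏(2,0,2,3,0,0)! = 1/24  (running 1/24)
⟨..|..⟩ = √(864/7)·(1/24) = +0.462910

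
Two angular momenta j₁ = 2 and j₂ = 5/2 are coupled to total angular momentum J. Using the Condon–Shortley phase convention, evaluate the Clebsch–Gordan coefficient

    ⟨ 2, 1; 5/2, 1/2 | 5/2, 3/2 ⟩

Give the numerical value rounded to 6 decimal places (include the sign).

j₁+j₂−J=2  J+j₁−j₂=2  J−j₁+j₂=3  j₁+j₂+J+1=8
(j₁±m₁, j₂±m₂, J±M) = (3,1,3,2,4,1)
P² = 216/35
sum k=0..1:
  [0] +1/12 = 1/12
  [1] −1/4 = -1/4
S = -1/6
C² = P²·S² = 6/35 ; C = -0.414039

−√(6/35) ≈ -0.414039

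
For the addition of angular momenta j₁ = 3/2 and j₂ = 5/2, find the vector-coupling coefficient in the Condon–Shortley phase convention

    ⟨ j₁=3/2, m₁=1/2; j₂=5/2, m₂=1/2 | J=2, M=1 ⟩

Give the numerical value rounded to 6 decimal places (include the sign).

-0.545545  (= −√(25/84))

j₁+j₂−J=2  J+j₁−j₂=1  J−j₁+j₂=3  j₁+j₂+J+1=7
(j₁±m₁, j₂±m₂, J±M) = (2,1,3,2,3,1)
P² = 12/7
sum k=0..1:
  [0] +1/12 = 1/12
  [1] −1/2 = -1/2
S = -5/12
C² = P²·S² = 25/84 ; C = -0.545545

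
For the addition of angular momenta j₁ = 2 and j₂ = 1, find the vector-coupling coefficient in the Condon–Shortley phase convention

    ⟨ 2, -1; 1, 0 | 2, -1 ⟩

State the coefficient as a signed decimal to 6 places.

triangle: 1!×3!×1!/6! = 6/720
(j±m)!: 1!×3!×1!×1!×1!×3! = 36
prefactor² = (2J+1)×Δ×N² = 3/2
  k=0: +1/(0!×1!×3!×1!×0!×0!) = 1/6
  k=1: −1/(1!×0!×2!×0!×1!×1!) = -1/2
Σ = -1/3  ⇒  CG² = 3/2×(-1/3)² = 1/6
CG = −√(1/6) = -0.408248

-0.408248  (= −√(1/6))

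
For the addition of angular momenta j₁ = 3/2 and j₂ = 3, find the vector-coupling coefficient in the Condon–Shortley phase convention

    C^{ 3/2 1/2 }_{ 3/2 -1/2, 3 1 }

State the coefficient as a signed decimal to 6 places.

triangle: 3!×0!×3!/7! = 36/5040
(j±m)!: 1!×2!×4!×2!×2!×1! = 192
prefactor² = (2J+1)×Δ×N² = 192/35
  k=2: +1/(2!×1!×0!×2!×0!×1!) = 1/4
Σ = 1/4  ⇒  CG² = 192/35×1/4² = 12/35
CG = +√(12/35) = +0.585540

+√(12/35) ≈ +0.585540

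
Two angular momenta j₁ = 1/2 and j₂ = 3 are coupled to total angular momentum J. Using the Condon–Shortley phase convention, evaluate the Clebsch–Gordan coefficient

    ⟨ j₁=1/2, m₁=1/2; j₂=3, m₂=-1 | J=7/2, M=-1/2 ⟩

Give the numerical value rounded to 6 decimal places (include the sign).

√[8·0!1!6!/8! · 1!0!2!4!3!4!] = √(6912/7)
  +(−1)^0/∏(0,0,0,2,1,4)! = 1/48  (running 1/48)
⟨..|..⟩ = √(6912/7)·(1/48) = +0.654654

+0.654654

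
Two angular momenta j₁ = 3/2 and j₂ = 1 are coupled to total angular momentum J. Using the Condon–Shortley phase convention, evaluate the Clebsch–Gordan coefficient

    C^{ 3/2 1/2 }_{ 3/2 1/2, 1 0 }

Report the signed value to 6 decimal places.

+√(1/15) = +0.258199

triangle: 1!*2!*1!/5! = 2/120
(j±m)!: 2!*1!*1!*1!*2!*1! = 4
prefactor² = (2J+1)*Δ*N² = 4/15
  k=0: +1/(0!*1!*1!*1!*1!*0!) = 1
  k=1: −1/(1!*0!*0!*0!*2!*1!) = -1/2
Σ = 1/2  ⇒  CG² = 4/15*1/2² = 1/15
CG = +√(1/15) = +0.258199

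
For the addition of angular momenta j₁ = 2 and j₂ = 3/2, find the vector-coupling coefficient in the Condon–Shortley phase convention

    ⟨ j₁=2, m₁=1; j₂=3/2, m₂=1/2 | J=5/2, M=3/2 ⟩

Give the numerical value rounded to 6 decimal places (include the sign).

j₁+j₂−J=1  J+j₁−j₂=3  J−j₁+j₂=2  j₁+j₂+J+1=7
(j₁±m₁, j₂±m₂, J±M) = (3,1,2,1,4,1)
P² = 144/35
sum k=0..1:
  [0] +1/4 = 1/4
  [1] −1/6 = -1/6
S = 1/12
C² = P²·S² = 1/35 ; C = +0.169031

+0.169031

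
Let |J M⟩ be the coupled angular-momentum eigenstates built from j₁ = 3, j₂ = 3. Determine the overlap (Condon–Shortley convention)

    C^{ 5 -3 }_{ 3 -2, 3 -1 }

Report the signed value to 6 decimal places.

j₁+j₂−J=1  J+j₁−j₂=5  J−j₁+j₂=5  j₁+j₂+J+1=12
(j₁±m₁, j₂±m₂, J±M) = (1,5,2,4,2,8)
P² = 153600
sum k=0..1:
  [0] +1/1440 = 1/1440
  [1] −1/576 = -1/576
S = -1/960
C² = P²·S² = 1/6 ; C = -0.408248

−√(1/6) = -0.408248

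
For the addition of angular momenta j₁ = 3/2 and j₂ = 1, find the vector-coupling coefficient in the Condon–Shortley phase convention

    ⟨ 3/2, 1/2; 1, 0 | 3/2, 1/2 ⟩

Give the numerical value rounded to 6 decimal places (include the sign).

√[4·1!2!1!/5! · 2!1!1!1!2!1!] = √(4/15)
  +(−1)^0/∏(0,1,1,1,1,0)! = 1  (running 1)
  +(−1)^1/∏(1,0,0,0,2,1)! = -1/2  (running 1/2)
⟨..|..⟩ = √(4/15)·(1/2) = +0.258199

+√(1/15) = +0.258199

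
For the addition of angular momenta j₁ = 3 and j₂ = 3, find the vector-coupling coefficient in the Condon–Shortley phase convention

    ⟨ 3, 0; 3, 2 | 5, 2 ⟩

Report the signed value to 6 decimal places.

−√(1/3) ≈ -0.577350

j₁+j₂−J=1  J+j₁−j₂=5  J−j₁+j₂=5  j₁+j₂+J+1=12
(j₁±m₁, j₂±m₂, J±M) = (3,3,5,1,7,3)
P² = 43200
sum k=0..1:
  [0] +1/1440 = 1/1440
  [1] −1/288 = -1/288
S = -1/360
C² = P²·S² = 1/3 ; C = -0.577350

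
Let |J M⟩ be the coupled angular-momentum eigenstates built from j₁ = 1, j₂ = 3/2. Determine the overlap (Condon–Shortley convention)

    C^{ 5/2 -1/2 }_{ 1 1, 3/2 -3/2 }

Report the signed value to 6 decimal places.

j₁+j₂−J=0  J+j₁−j₂=2  J−j₁+j₂=3  j₁+j₂+J+1=6
(j₁±m₁, j₂±m₂, J±M) = (2,0,0,3,2,3)
P² = 72/5
sum k=0..0:
  [0] +1/12 = 1/12
S = 1/12
C² = P²·S² = 1/10 ; C = +0.316228

+0.316228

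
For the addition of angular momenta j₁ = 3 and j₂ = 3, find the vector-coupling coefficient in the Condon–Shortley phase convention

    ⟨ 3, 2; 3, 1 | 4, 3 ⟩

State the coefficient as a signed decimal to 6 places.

√[9·2!4!4!/11! · 5!1!4!2!7!1!] = √(82944/11)
  +(−1)^0/∏(0,2,1,4,3,0)! = 1/288  (running 1/288)
  +(−1)^1/∏(1,1,0,3,4,1)! = -1/144  (running -1/288)
⟨..|..⟩ = √(82944/11)·(-1/288) = -0.301511

-0.301511  (= −√(1/11))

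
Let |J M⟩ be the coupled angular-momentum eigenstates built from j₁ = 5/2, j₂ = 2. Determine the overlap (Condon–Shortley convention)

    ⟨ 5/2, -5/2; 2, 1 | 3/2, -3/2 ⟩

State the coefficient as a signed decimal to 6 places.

-0.534522  (= −√(2/7))

√[4·3!2!1!/7! · 0!5!3!1!0!3!] = √(288/7)
  +(−1)^3/∏(3,0,2,0,0,1)! = -1/12  (running -1/12)
⟨..|..⟩ = √(288/7)·(-1/12) = -0.534522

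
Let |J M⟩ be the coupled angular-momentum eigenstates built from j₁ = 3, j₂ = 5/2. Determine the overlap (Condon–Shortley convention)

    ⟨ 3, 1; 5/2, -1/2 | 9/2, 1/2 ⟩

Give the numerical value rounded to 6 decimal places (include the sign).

triangle: 1!*5!*4!/11! = 2880/39916800
(j±m)!: 4!*2!*2!*3!*5!*4! = 1658880
prefactor² = (2J+1)*Δ*N² = 92160/77
  k=0: +1/(0!*1!*2!*2!*3!*2!) = 1/48
  k=1: −1/(1!*0!*1!*1!*4!*3!) = -1/144
Σ = 1/72  ⇒  CG² = 92160/77*1/72² = 160/693
CG = +√(160/693) = +0.480500

+√(160/693) ≈ +0.480500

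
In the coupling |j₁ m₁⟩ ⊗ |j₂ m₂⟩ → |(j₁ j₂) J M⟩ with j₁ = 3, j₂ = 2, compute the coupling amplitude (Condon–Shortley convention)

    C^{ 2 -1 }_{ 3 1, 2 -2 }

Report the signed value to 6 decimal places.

+√(3/14) = +0.462910

triangle: 3!×3!×1!/8! = 36/40320
(j±m)!: 4!×2!×0!×4!×1!×3! = 6912
prefactor² = (2J+1)×Δ×N² = 216/7
  k=0: +1/(0!×3!×2!×0!×1!×1!) = 1/12
Σ = 1/12  ⇒  CG² = 216/7×1/12² = 3/14
CG = +√(3/14) = +0.462910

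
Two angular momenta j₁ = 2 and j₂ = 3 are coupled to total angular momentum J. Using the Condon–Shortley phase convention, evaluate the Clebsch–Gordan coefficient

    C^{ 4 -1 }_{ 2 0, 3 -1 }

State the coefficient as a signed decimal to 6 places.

j₁+j₂−J=1  J+j₁−j₂=3  J−j₁+j₂=5  j₁+j₂+J+1=10
(j₁±m₁, j₂±m₂, J±M) = (2,2,2,4,3,5)
P² = 1728/7
sum k=0..1:
  [0] +1/24 = 1/24
  [1] −1/48 = -1/48
S = 1/48
C² = P²·S² = 3/28 ; C = +0.327327

+√(3/28) ≈ +0.327327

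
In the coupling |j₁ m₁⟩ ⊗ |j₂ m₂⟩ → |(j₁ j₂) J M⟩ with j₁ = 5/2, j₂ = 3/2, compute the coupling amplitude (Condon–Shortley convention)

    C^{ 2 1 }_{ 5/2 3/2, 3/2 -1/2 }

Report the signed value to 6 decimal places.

+√(1/42) ≈ +0.154303

√[5·2!3!1!/7! · 4!1!1!2!3!1!] = √(24/7)
  +(−1)^0/∏(0,2,1,1,2,0)! = 1/4  (running 1/4)
  +(−1)^1/∏(1,1,0,0,3,1)! = -1/6  (running 1/12)
⟨..|..⟩ = √(24/7)·(1/12) = +0.154303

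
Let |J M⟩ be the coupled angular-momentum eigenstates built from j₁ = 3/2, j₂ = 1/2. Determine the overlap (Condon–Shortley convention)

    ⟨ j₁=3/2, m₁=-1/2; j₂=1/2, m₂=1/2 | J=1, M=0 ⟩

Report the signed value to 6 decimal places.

√[3·1!2!0!/4! · 1!2!1!0!1!1!] = √(1/2)
  +(−1)^1/∏(1,0,1,0,1,0)! = -1  (running -1)
⟨..|..⟩ = √(1/2)·(-1) = -0.707107

-0.707107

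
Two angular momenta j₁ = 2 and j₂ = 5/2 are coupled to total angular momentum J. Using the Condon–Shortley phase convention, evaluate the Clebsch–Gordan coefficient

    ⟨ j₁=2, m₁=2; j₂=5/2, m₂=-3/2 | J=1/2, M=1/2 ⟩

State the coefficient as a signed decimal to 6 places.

triangle: 4!×0!×1!/6! = 24/720
(j±m)!: 4!×0!×1!×4!×1!×0! = 576
prefactor² = (2J+1)×Δ×N² = 192/5
  k=0: +1/(0!×4!×0!×1!×0!×0!) = 1/24
Σ = 1/24  ⇒  CG² = 192/5×1/24² = 1/15
CG = +√(1/15) = +0.258199

+√(1/15) = +0.258199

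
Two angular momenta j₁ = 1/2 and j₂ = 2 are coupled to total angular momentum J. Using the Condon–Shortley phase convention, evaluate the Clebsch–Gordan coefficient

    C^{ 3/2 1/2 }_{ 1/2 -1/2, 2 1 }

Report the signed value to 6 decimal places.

−√(3/5) ≈ -0.774597

√[4·1!0!3!/5! · 0!1!3!1!2!1!] = √(12/5)
  +(−1)^1/∏(1,0,0,2,0,1)! = -1/2  (running -1/2)
⟨..|..⟩ = √(12/5)·(-1/2) = -0.774597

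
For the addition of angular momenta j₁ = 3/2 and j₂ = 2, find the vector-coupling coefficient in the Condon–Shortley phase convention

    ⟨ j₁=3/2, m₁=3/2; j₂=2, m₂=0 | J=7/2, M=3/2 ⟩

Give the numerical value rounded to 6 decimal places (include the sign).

√[8·0!3!4!/8! · 3!0!2!2!5!2!] = √(1152/7)
  +(−1)^0/∏(0,0,0,2,3,2)! = 1/24  (running 1/24)
⟨..|..⟩ = √(1152/7)·(1/24) = +0.534522

+0.534522  (= +√(2/7))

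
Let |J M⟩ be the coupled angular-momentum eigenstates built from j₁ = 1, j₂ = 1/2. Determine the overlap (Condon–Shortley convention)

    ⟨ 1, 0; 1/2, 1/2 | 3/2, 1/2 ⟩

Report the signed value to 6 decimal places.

+0.816497

triangle: 0!*2!*1!/4! = 2/24
(j±m)!: 1!*1!*1!*0!*2!*1! = 2
prefactor² = (2J+1)*Δ*N² = 2/3
  k=0: +1/(0!*0!*1!*1!*1!*0!) = 1
Σ = 1  ⇒  CG² = 2/3*1² = 2/3
CG = +√(2/3) = +0.816497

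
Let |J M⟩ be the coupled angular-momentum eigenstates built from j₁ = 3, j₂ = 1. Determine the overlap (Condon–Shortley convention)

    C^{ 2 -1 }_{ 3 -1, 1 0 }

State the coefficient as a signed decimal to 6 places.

-0.617213  (= −√(8/21))

triangle: 2!·4!·0!/7! = 48/5040
(j±m)!: 2!·4!·1!·1!·1!·3! = 288
prefactor² = (2J+1)·Δ·N² = 96/7
  k=1: −1/(1!·1!·3!·0!·1!·0!) = -1/6
Σ = -1/6  ⇒  CG² = 96/7·(-1/6)² = 8/21
CG = −√(8/21) = -0.617213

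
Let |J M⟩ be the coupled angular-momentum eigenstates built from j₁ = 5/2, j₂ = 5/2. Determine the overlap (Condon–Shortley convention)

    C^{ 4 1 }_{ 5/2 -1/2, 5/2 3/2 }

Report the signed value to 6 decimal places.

-0.597614

√[9·1!4!4!/10! · 2!3!4!1!5!3!] = √(10368/35)
  +(−1)^0/∏(0,1,3,4,1,0)! = 1/144  (running 1/144)
  +(−1)^1/∏(1,0,2,3,2,1)! = -1/24  (running -5/144)
⟨..|..⟩ = √(10368/35)·(-5/144) = -0.597614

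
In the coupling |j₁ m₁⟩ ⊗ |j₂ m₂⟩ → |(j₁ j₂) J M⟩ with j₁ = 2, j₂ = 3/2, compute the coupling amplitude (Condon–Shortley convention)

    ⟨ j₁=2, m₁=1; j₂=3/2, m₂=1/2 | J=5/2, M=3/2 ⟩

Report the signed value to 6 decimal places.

√[6·1!3!2!/7! · 3!1!2!1!4!1!] = √(144/35)
  +(−1)^0/∏(0,1,1,2,2,0)! = 1/4  (running 1/4)
  +(−1)^1/∏(1,0,0,1,3,1)! = -1/6  (running 1/12)
⟨..|..⟩ = √(144/35)·(1/12) = +0.169031

+√(1/35) ≈ +0.169031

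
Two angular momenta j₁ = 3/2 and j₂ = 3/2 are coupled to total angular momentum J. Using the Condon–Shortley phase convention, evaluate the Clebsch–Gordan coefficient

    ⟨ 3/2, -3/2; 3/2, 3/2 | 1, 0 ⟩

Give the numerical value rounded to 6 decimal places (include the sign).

√[3·2!1!1!/5! · 0!3!3!0!1!1!] = √(9/5)
  +(−1)^2/∏(2,0,1,1,0,0)! = 1/2  (running 1/2)
⟨..|..⟩ = √(9/5)·(1/2) = +0.670820

+√(9/20) ≈ +0.670820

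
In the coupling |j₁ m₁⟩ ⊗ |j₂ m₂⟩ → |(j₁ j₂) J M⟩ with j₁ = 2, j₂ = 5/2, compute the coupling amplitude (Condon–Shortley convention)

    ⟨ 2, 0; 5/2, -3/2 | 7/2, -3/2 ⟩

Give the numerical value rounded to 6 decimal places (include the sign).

j₁+j₂−J=1  J+j₁−j₂=3  J−j₁+j₂=4  j₁+j₂+J+1=9
(j₁±m₁, j₂±m₂, J±M) = (2,2,1,4,2,5)
P² = 512/7
sum k=0..1:
  [0] +1/12 = 1/12
  [1] −1/48 = -1/48
S = 1/16
C² = P²·S² = 2/7 ; C = +0.534522

+0.534522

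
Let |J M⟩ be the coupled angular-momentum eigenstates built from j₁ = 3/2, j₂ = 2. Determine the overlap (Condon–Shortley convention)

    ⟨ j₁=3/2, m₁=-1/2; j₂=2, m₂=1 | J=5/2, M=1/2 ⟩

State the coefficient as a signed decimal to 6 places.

−√(5/14) ≈ -0.597614

j₁+j₂−J=1  J+j₁−j₂=2  J−j₁+j₂=3  j₁+j₂+J+1=7
(j₁±m₁, j₂±m₂, J±M) = (1,2,3,1,3,2)
P² = 72/35
sum k=0..1:
  [0] +1/12 = 1/12
  [1] −1/2 = -1/2
S = -5/12
C² = P²·S² = 5/14 ; C = -0.597614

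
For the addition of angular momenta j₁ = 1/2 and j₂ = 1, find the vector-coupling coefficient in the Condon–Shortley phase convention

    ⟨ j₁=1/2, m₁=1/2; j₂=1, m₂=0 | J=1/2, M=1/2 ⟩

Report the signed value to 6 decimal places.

√[2·1!0!1!/3! · 1!0!1!1!1!0!] = √(1/3)
  +(−1)^0/∏(0,1,0,1,0,0)! = 1  (running 1)
⟨..|..⟩ = √(1/3)·(1) = +0.577350

+0.577350  (= +√(1/3))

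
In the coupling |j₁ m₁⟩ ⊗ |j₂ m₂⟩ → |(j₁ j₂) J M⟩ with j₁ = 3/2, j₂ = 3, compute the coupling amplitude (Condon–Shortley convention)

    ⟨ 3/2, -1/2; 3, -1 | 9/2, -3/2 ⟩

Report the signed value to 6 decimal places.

+0.731925

triangle: 0!·3!·6!/10! = 4320/3628800
(j±m)!: 1!·2!·2!·4!·3!·6! = 414720
prefactor² = (2J+1)·Δ·N² = 34560/7
  k=0: +1/(0!·0!·2!·2!·1!·4!) = 1/96
Σ = 1/96  ⇒  CG² = 34560/7·1/96² = 15/28
CG = +√(15/28) = +0.731925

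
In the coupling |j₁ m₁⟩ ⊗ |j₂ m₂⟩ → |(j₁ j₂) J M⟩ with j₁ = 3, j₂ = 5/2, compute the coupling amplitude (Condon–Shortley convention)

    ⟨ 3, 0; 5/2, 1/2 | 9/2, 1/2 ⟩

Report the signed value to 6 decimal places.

j₁+j₂−J=1  J+j₁−j₂=5  J−j₁+j₂=4  j₁+j₂+J+1=11
(j₁±m₁, j₂±m₂, J±M) = (3,3,3,2,5,4)
P² = 69120/77
sum k=0..1:
  [0] +1/72 = 1/72
  [1] −1/48 = -1/48
S = -1/144
C² = P²·S² = 10/231 ; C = -0.208063

−√(10/231) ≈ -0.208063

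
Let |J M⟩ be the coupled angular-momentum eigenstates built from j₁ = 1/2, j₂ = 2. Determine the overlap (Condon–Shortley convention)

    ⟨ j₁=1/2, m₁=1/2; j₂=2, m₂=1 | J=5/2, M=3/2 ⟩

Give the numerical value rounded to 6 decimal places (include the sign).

triangle: 0!×1!×4!/6! = 24/720
(j±m)!: 1!×0!×3!×1!×4!×1! = 144
prefactor² = (2J+1)×Δ×N² = 144/5
  k=0: +1/(0!×0!×0!×3!×1!×1!) = 1/6
Σ = 1/6  ⇒  CG² = 144/5×1/6² = 4/5
CG = +√(4/5) = +0.894427

+0.894427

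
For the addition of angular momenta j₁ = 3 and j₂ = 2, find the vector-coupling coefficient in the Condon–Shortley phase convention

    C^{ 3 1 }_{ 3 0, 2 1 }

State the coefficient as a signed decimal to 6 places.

√[7·2!4!2!/9! · 3!3!3!1!4!2!] = √(96/5)
  +(−1)^1/∏(1,1,2,2,2,0)! = -1/8  (running -1/8)
  +(−1)^2/∏(2,0,1,1,3,1)! = 1/12  (running -1/24)
⟨..|..⟩ = √(96/5)·(-1/24) = -0.182574

−√(1/30) = -0.182574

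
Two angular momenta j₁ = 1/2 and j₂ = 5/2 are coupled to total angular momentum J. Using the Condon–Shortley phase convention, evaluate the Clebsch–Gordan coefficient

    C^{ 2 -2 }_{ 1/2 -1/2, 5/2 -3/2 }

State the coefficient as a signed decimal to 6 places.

−√(1/6) ≈ -0.408248

√[5·1!0!4!/6! · 0!1!1!4!0!4!] = √(96)
  +(−1)^1/∏(1,0,0,0,0,4)! = -1/24  (running -1/24)
⟨..|..⟩ = √(96)·(-1/24) = -0.408248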